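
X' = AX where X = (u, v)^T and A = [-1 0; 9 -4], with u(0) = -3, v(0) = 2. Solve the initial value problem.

u(t) = -3e^(-t), v(t) = -9e^(-t) + 11e^(-4t)

Coefficient matrix A = [[-1, 0], [9, -4]].
Characteristic polynomial det(A - λI) = λ^2 + 5λ + 4 = 0.
Eigenvalues λ = -1, -4.
For λ=-1: (A-λI) row 2 is [9, -3], so an eigenvector is (1, 3).
For λ=-4: (A-λI) row 1 is [3, 0], so an eigenvector is (0, -1).
General solution: K_1e^(-t)(1,3) + K_2e^(-4t)(0,-1).
Applying u(0)=-3, v(0)=2 gives K_1=-3, K_2=-11.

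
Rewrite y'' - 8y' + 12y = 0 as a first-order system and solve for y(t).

y(t) = K_1e^(6t) + K_2e^(2t)

Let x_1 = y, x_2 = y'. Then x_1' = x_2 and x_2' = -12x_1 + 8x_2.
A = [[0,1],[-12,8]]; det(A-λI) = λ^2 - 8λ + 12.
Eigenvalues λ = 6, 2 with eigenvectors (1,6), (1,2).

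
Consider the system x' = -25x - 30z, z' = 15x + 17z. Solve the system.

x(t) = -c_1e^(-4t)sin(3t) + 3c_1e^(-4t)cos(3t) + 3c_2e^(-4t)sin(3t) + c_2e^(-4t)cos(3t), z(t) = c_1e^(-4t)sin(3t) - 2c_1e^(-4t)cos(3t) - 2c_2e^(-4t)sin(3t) - c_2e^(-4t)cos(3t)

Coefficient matrix A = [[-25, -30], [15, 17]].
Characteristic polynomial det(A - λI) = λ^2 + 8λ + 25 = 0.
Eigenvalues λ = -4 ± 3i (complex conjugate pair).
For λ=-4+3i: an eigenvector is (3,-2) - i(-1,1) = (3 + i, -2 - i).
A real fundamental pair from Re and Im of e^((-4+3i)t)v: X_1 = e^(-4t)(cos(3t)·(3,-2) + sin(3t)·(-1,1)), X_2 = e^(-4t)(sin(3t)·(3,-2) - cos(3t)·(-1,1)).
General solution: c_1X_1 + c_2X_2.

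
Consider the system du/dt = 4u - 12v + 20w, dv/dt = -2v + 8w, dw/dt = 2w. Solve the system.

u(t) = c_1e^(4t) + 2c_2e^(-2t) + 2c_3e^(2t), v(t) = c_2e^(-2t) + 2c_3e^(2t), w(t) = c_3e^(2t)

Coefficient matrix A = [[4, -12, 20], [0, -2, 8], [0, 0, 2]].
det(A - λI) = 0 gives eigenvalues λ = 4, -2, 2.
For λ=4: eigenvector (1,0,0).
For λ=-2: eigenvector (2,1,0).
For λ=2: eigenvector (2,2,1).
General solution: c_1e^(4t)(1,0,0) + c_2e^(-2t)(2,1,0) + c_3e^(2t)(2,2,1).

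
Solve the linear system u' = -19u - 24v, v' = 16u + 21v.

u(t) = C_1e^(5t) - 3C_2e^(-3t), v(t) = -C_1e^(5t) + 2C_2e^(-3t)

Coefficient matrix A = [[-19, -24], [16, 21]].
Characteristic polynomial det(A - λI) = λ^2 - 2λ - 15 = 0.
Eigenvalues λ = 5, -3.
For λ=5: (A-λI) row 1 is [-24, -24], so an eigenvector is (1, -1).
For λ=-3: (A-λI) row 1 is [-16, -24], so an eigenvector is (-3, 2).
General solution: C_1e^(5t)(1,-1) + C_2e^(-3t)(-3,2).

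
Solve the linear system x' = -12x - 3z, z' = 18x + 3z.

Coefficient matrix A = [[-12, -3], [18, 3]].
Characteristic polynomial det(A - λI) = λ^2 + 9λ + 18 = 0.
Eigenvalues λ = -6, -3.
For λ=-6: (A-λI) row 1 is [-6, -3], so an eigenvector is (-1, 2).
For λ=-3: (A-λI) row 1 is [-9, -3], so an eigenvector is (-1, 3).
General solution: K_1e^(-6t)(-1,2) + K_2e^(-3t)(-1,3).

x(t) = -K_1e^(-6t) - K_2e^(-3t), z(t) = 2K_1e^(-6t) + 3K_2e^(-3t)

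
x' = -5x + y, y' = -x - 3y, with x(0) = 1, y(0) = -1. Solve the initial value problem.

Coefficient matrix A = [[-5, 1], [-1, -3]].
Characteristic polynomial det(A - λI) = λ^2 + 8λ + 16 = 0.
Single eigenvalue λ = -4 with algebraic multiplicity 2.
Eigenvector v = (-1,-1); generalized eigenvector w with (A-λI)w=v is (3,2).
General solution: e^(-4t)[C_1·v + C_2·(t·v + w)].
Applying x(0)=1, y(0)=-1 gives C_1=5, C_2=2.

x(t) = -2te^(-4t) + e^(-4t), y(t) = -2te^(-4t) - e^(-4t)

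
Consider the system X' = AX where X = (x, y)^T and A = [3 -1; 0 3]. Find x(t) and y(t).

x(t) = K_1e^(3t) + K_2te^(3t) - K_2e^(3t), y(t) = -K_2e^(3t)

Coefficient matrix A = [[3, -1], [0, 3]].
Characteristic polynomial det(A - λI) = λ^2 - 6λ + 9 = 0.
Single eigenvalue λ = 3 with algebraic multiplicity 2.
Eigenvector v = (1,0); generalized eigenvector w with (A-λI)w=v is (-1,-1).
General solution: e^(3t)[K_1·v + K_2·(t·v + w)].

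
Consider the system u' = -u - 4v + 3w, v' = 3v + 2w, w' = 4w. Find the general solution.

Coefficient matrix A = [[-1, -4, 3], [0, 3, 2], [0, 0, 4]].
det(A - λI) = 0 gives eigenvalues λ = -1, 4, 3.
For λ=-1: eigenvector (1,0,0).
For λ=4: eigenvector (-1,2,1).
For λ=3: eigenvector (-1,1,0).
General solution: K_1e^(-t)(1,0,0) + K_2e^(4t)(-1,2,1) + K_3e^(3t)(-1,1,0).

u(t) = K_1e^(-t) - K_2e^(4t) - K_3e^(3t), v(t) = 2K_2e^(4t) + K_3e^(3t), w(t) = K_2e^(4t)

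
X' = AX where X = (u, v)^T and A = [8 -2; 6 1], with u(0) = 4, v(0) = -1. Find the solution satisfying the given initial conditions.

Coefficient matrix A = [[8, -2], [6, 1]].
Characteristic polynomial det(A - λI) = λ^2 - 9λ + 20 = 0.
Eigenvalues λ = 5, 4.
For λ=5: (A-λI) row 1 is [3, -2], so an eigenvector is (-2, -3).
For λ=4: (A-λI) row 1 is [4, -2], so an eigenvector is (1, 2).
General solution: K_1e^(5t)(-2,-3) + K_2e^(4t)(1,2).
Applying u(0)=4, v(0)=-1 gives K_1=-9, K_2=-14.

u(t) = 18e^(5t) - 14e^(4t), v(t) = 27e^(5t) - 28e^(4t)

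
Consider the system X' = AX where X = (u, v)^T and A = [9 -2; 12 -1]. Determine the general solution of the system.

Coefficient matrix A = [[9, -2], [12, -1]].
Characteristic polynomial det(A - λI) = λ^2 - 8λ + 15 = 0.
Eigenvalues λ = 5, 3.
For λ=5: (A-λI) row 1 is [4, -2], so an eigenvector is (-1, -2).
For λ=3: (A-λI) row 1 is [6, -2], so an eigenvector is (-1, -3).
General solution: K_1e^(5t)(-1,-2) + K_2e^(3t)(-1,-3).

u(t) = -K_1e^(5t) - K_2e^(3t), v(t) = -2K_1e^(5t) - 3K_2e^(3t)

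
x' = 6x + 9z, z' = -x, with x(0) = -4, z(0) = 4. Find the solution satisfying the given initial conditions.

x(t) = 24te^(3t) - 4e^(3t), z(t) = -8te^(3t) + 4e^(3t)

Coefficient matrix A = [[6, 9], [-1, 0]].
Characteristic polynomial det(A - λI) = λ^2 - 6λ + 9 = 0.
Single eigenvalue λ = 3 with algebraic multiplicity 2.
Eigenvector v = (3,-1); generalized eigenvector w with (A-λI)w=v is (-2,1).
General solution: e^(3t)[K_1·v + K_2·(t·v + w)].
Applying x(0)=-4, z(0)=4 gives K_1=4, K_2=8.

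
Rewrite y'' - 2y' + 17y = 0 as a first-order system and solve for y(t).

Let x_1 = y, x_2 = y'. Then x_1' = x_2 and x_2' = -17x_1 + 2x_2.
A = [[0,1],[-17,2]]; det(A-λI) = λ^2 - 2λ + 17.
Eigenvalues λ = 1 ± 4i.

y(t) = C_1e^(t)cos(4t) + C_2e^(t)sin(4t)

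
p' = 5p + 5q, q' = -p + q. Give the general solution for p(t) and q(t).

Coefficient matrix A = [[5, 5], [-1, 1]].
Characteristic polynomial det(A - λI) = λ^2 - 6λ + 10 = 0.
Eigenvalues λ = 3 ± i (complex conjugate pair).
For λ=3+i: an eigenvector is (1,0) - i(2,-1) = (1 - 2i, 0 + i).
A real fundamental pair from Re and Im of e^((3+i)t)v: X_1 = e^(3t)(cos(t)·(1,0) + sin(t)·(2,-1)), X_2 = e^(3t)(sin(t)·(1,0) - cos(t)·(2,-1)).
General solution: c_1X_1 + c_2X_2.

p(t) = 2c_1e^(3t)sin(t) + c_1e^(3t)cos(t) + c_2e^(3t)sin(t) - 2c_2e^(3t)cos(t), q(t) = -c_1e^(3t)sin(t) + c_2e^(3t)cos(t)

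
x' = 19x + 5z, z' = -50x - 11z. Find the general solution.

Coefficient matrix A = [[19, 5], [-50, -11]].
Characteristic polynomial det(A - λI) = λ^2 - 8λ + 41 = 0.
Eigenvalues λ = 4 ± 5i (complex conjugate pair).
For λ=4+5i: an eigenvector is (1,-3) - i(0,-1) = (1, -3 + i).
A real fundamental pair from Re and Im of e^((4+5i)t)v: X_1 = e^(4t)(cos(5t)·(1,-3) + sin(5t)·(0,-1)), X_2 = e^(4t)(sin(5t)·(1,-3) - cos(5t)·(0,-1)).
General solution: c_1X_1 + c_2X_2.

x(t) = c_1e^(4t)cos(5t) + c_2e^(4t)sin(5t), z(t) = -c_1e^(4t)sin(5t) - 3c_1e^(4t)cos(5t) - 3c_2e^(4t)sin(5t) + c_2e^(4t)cos(5t)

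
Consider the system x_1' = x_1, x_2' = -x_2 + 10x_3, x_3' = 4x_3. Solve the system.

Coefficient matrix A = [[1, 0, 0], [0, -1, 10], [0, 0, 4]].
det(A - λI) = 0 gives eigenvalues λ = 1, -1, 4.
For λ=1: eigenvector (1,0,0).
For λ=-1: eigenvector (0,1,0).
For λ=4: eigenvector (0,2,1).
General solution: c_1e^(t)(1,0,0) + c_2e^(-t)(0,1,0) + c_3e^(4t)(0,2,1).

x_1(t) = c_1e^(t), x_2(t) = c_2e^(-t) + 2c_3e^(4t), x_3(t) = c_3e^(4t)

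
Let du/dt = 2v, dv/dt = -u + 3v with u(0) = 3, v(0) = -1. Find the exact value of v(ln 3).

A = [[0,2],[-1,3]]; eigenvalues λ = 2, 1.
Eigenvectors: (1,1) for λ=2, (2,1) for λ=1.
From the initial condition, c_1 = -5, c_2 = 4.
v(ln 3) = (-5)(3^2)(1) + (4)(3^1)(1) = -33.

-33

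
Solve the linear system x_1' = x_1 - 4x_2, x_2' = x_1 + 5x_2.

Coefficient matrix A = [[1, -4], [1, 5]].
Characteristic polynomial det(A - λI) = λ^2 - 6λ + 9 = 0.
Single eigenvalue λ = 3 with algebraic multiplicity 2.
Eigenvector v = (2,-1); generalized eigenvector w with (A-λI)w=v is (3,-2).
General solution: e^(3t)[c_1·v + c_2·(t·v + w)].

x_1(t) = 2c_1e^(3t) + 2c_2te^(3t) + 3c_2e^(3t), x_2(t) = -c_1e^(3t) - c_2te^(3t) - 2c_2e^(3t)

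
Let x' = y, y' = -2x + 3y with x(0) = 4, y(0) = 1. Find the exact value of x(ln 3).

-6

A = [[0,1],[-2,3]]; eigenvalues λ = 1, 2.
Eigenvectors: (1,1) for λ=1, (-1,-2) for λ=2.
From the initial condition, c_1 = 7, c_2 = 3.
x(ln 3) = (7)(3^1)(1) + (3)(3^2)(-1) = -6.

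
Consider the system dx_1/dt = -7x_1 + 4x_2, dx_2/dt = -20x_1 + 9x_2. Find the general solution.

Coefficient matrix A = [[-7, 4], [-20, 9]].
Characteristic polynomial det(A - λI) = λ^2 - 2λ + 17 = 0.
Eigenvalues λ = 1 ± 4i (complex conjugate pair).
For λ=1+4i: an eigenvector is (1,2) - i(0,-1) = (1, 2 + i).
A real fundamental pair from Re and Im of e^((1+4i)t)v: X_1 = e^(t)(cos(4t)·(1,2) + sin(4t)·(0,-1)), X_2 = e^(t)(sin(4t)·(1,2) - cos(4t)·(0,-1)).
General solution: K_1X_1 + K_2X_2.

x_1(t) = K_1e^(t)cos(4t) + K_2e^(t)sin(4t), x_2(t) = -K_1e^(t)sin(4t) + 2K_1e^(t)cos(4t) + 2K_2e^(t)sin(4t) + K_2e^(t)cos(4t)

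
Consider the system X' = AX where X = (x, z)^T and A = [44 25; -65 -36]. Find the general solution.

x(t) = K_1e^(4t)sin(5t) + 2K_1e^(4t)cos(5t) + 2K_2e^(4t)sin(5t) - K_2e^(4t)cos(5t), z(t) = -2K_1e^(4t)sin(5t) - 3K_1e^(4t)cos(5t) - 3K_2e^(4t)sin(5t) + 2K_2e^(4t)cos(5t)

Coefficient matrix A = [[44, 25], [-65, -36]].
Characteristic polynomial det(A - λI) = λ^2 - 8λ + 41 = 0.
Eigenvalues λ = 4 ± 5i (complex conjugate pair).
For λ=4+5i: an eigenvector is (2,-3) - i(1,-2) = (2 - i, -3 + 2i).
A real fundamental pair from Re and Im of e^((4+5i)t)v: X_1 = e^(4t)(cos(5t)·(2,-3) + sin(5t)·(1,-2)), X_2 = e^(4t)(sin(5t)·(2,-3) - cos(5t)·(1,-2)).
General solution: K_1X_1 + K_2X_2.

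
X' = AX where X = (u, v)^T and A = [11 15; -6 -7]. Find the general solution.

Coefficient matrix A = [[11, 15], [-6, -7]].
Characteristic polynomial det(A - λI) = λ^2 - 4λ + 13 = 0.
Eigenvalues λ = 2 ± 3i (complex conjugate pair).
For λ=2+3i: an eigenvector is (-1,1) - i(2,-1) = (-1 - 2i, 1 + i).
A real fundamental pair from Re and Im of e^((2+3i)t)v: X_1 = e^(2t)(cos(3t)·(-1,1) + sin(3t)·(2,-1)), X_2 = e^(2t)(sin(3t)·(-1,1) - cos(3t)·(2,-1)).
General solution: C_1X_1 + C_2X_2.

u(t) = 2C_1e^(2t)sin(3t) - C_1e^(2t)cos(3t) - C_2e^(2t)sin(3t) - 2C_2e^(2t)cos(3t), v(t) = -C_1e^(2t)sin(3t) + C_1e^(2t)cos(3t) + C_2e^(2t)sin(3t) + C_2e^(2t)cos(3t)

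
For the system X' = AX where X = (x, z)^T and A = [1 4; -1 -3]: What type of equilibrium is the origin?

A = [[1,4],[-1,-3]]; det(A-λI) = λ^2 + 2λ + 1.
repeated λ = -1 with a single eigenvector.

stable improper node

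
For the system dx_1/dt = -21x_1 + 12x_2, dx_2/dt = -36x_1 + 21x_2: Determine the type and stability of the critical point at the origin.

saddle

A = [[-21,12],[-36,21]]; det(A-λI) = λ^2 - 9.
λ = -3, 3: opposite signs.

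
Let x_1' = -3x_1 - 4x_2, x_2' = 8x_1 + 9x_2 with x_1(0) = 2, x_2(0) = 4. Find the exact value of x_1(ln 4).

-6112

A = [[-3,-4],[8,9]]; eigenvalues λ = 1, 5.
Eigenvectors: (1,-1) for λ=1, (1,-2) for λ=5.
From the initial condition, c_1 = 8, c_2 = -6.
x_1(ln 4) = (8)(4^1)(1) + (-6)(4^5)(1) = -6112.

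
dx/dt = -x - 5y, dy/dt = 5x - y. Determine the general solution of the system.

x(t) = -c_1e^(-t)sin(5t) + c_2e^(-t)cos(5t), y(t) = c_1e^(-t)cos(5t) + c_2e^(-t)sin(5t)

Coefficient matrix A = [[-1, -5], [5, -1]].
Characteristic polynomial det(A - λI) = λ^2 + 2λ + 26 = 0.
Eigenvalues λ = -1 ± 5i (complex conjugate pair).
For λ=-1+5i: an eigenvector is (0,1) - i(-1,0) = (0 + i, 1).
A real fundamental pair from Re and Im of e^((-1+5i)t)v: X_1 = e^(-t)(cos(5t)·(0,1) + sin(5t)·(-1,0)), X_2 = e^(-t)(sin(5t)·(0,1) - cos(5t)·(-1,0)).
General solution: c_1X_1 + c_2X_2.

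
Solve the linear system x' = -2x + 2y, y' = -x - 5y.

Coefficient matrix A = [[-2, 2], [-1, -5]].
Characteristic polynomial det(A - λI) = λ^2 + 7λ + 12 = 0.
Eigenvalues λ = -3, -4.
For λ=-3: (A-λI) row 1 is [1, 2], so an eigenvector is (2, -1).
For λ=-4: (A-λI) row 1 is [2, 2], so an eigenvector is (1, -1).
General solution: c_1e^(-3t)(2,-1) + c_2e^(-4t)(1,-1).

x(t) = 2c_1e^(-3t) + c_2e^(-4t), y(t) = -c_1e^(-3t) - c_2e^(-4t)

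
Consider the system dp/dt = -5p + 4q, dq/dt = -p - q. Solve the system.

p(t) = -2c_1e^(-3t) - 2c_2te^(-3t) + c_2e^(-3t), q(t) = -c_1e^(-3t) - c_2te^(-3t)

Coefficient matrix A = [[-5, 4], [-1, -1]].
Characteristic polynomial det(A - λI) = λ^2 + 6λ + 9 = 0.
Single eigenvalue λ = -3 with algebraic multiplicity 2.
Eigenvector v = (-2,-1); generalized eigenvector w with (A-λI)w=v is (1,0).
General solution: e^(-3t)[c_1·v + c_2·(t·v + w)].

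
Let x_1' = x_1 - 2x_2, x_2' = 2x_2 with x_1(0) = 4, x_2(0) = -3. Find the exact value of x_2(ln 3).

A = [[1,-2],[0,2]]; eigenvalues λ = 1, 2.
Eigenvectors: (1,0) for λ=1, (-2,1) for λ=2.
From the initial condition, c_1 = -2, c_2 = -3.
x_2(ln 3) = (-2)(3^1)(0) + (-3)(3^2)(1) = -27.

-27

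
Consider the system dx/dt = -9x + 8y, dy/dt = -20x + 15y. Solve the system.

Coefficient matrix A = [[-9, 8], [-20, 15]].
Characteristic polynomial det(A - λI) = λ^2 - 6λ + 25 = 0.
Eigenvalues λ = 3 ± 4i (complex conjugate pair).
For λ=3+4i: an eigenvector is (-1,-2) - i(-1,-1) = (-1 + i, -2 + i).
A real fundamental pair from Re and Im of e^((3+4i)t)v: X_1 = e^(3t)(cos(4t)·(-1,-2) + sin(4t)·(-1,-1)), X_2 = e^(3t)(sin(4t)·(-1,-2) - cos(4t)·(-1,-1)).
General solution: C_1X_1 + C_2X_2.

x(t) = -C_1e^(3t)sin(4t) - C_1e^(3t)cos(4t) - C_2e^(3t)sin(4t) + C_2e^(3t)cos(4t), y(t) = -C_1e^(3t)sin(4t) - 2C_1e^(3t)cos(4t) - 2C_2e^(3t)sin(4t) + C_2e^(3t)cos(4t)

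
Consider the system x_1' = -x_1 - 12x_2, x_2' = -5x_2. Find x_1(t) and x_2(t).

x_1(t) = C_1e^(-t) + 3C_2e^(-5t), x_2(t) = C_2e^(-5t)

Coefficient matrix A = [[-1, -12], [0, -5]].
Characteristic polynomial det(A - λI) = λ^2 + 6λ + 5 = 0.
Eigenvalues λ = -1, -5.
For λ=-1: (A-λI) row 1 is [0, -12], so an eigenvector is (1, 0).
For λ=-5: (A-λI) row 1 is [4, -12], so an eigenvector is (3, 1).
General solution: C_1e^(-t)(1,0) + C_2e^(-5t)(3,1).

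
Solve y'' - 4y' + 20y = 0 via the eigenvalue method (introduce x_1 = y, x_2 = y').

Let x_1 = y, x_2 = y'. Then x_1' = x_2 and x_2' = -20x_1 + 4x_2.
A = [[0,1],[-20,4]]; det(A-λI) = λ^2 - 4λ + 20.
Eigenvalues λ = 2 ± 4i.

y(t) = K_1e^(2t)cos(4t) + K_2e^(2t)sin(4t)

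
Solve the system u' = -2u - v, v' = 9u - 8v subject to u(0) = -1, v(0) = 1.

Coefficient matrix A = [[-2, -1], [9, -8]].
Characteristic polynomial det(A - λI) = λ^2 + 10λ + 25 = 0.
Single eigenvalue λ = -5 with algebraic multiplicity 2.
Eigenvector v = (1,3); generalized eigenvector w with (A-λI)w=v is (1,2).
General solution: e^(-5t)[C_1·v + C_2·(t·v + w)].
Applying u(0)=-1, v(0)=1 gives C_1=3, C_2=-4.

u(t) = -4te^(-5t) - e^(-5t), v(t) = -12te^(-5t) + e^(-5t)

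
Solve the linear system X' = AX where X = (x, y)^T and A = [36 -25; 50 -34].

x(t) = -C_1e^(t)sin(5t) + 2C_1e^(t)cos(5t) + 2C_2e^(t)sin(5t) + C_2e^(t)cos(5t), y(t) = -C_1e^(t)sin(5t) + 3C_1e^(t)cos(5t) + 3C_2e^(t)sin(5t) + C_2e^(t)cos(5t)

Coefficient matrix A = [[36, -25], [50, -34]].
Characteristic polynomial det(A - λI) = λ^2 - 2λ + 26 = 0.
Eigenvalues λ = 1 ± 5i (complex conjugate pair).
For λ=1+5i: an eigenvector is (2,3) - i(-1,-1) = (2 + i, 3 + i).
A real fundamental pair from Re and Im of e^((1+5i)t)v: X_1 = e^(t)(cos(5t)·(2,3) + sin(5t)·(-1,-1)), X_2 = e^(t)(sin(5t)·(2,3) - cos(5t)·(-1,-1)).
General solution: C_1X_1 + C_2X_2.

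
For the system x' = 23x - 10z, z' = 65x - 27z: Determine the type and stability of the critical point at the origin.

A = [[23,-10],[65,-27]]; det(A-λI) = λ^2 + 4λ + 29.
λ = -2 ± 5i: negative real part.

stable spiral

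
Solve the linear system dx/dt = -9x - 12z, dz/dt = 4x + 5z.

x(t) = -3C_1e^(-t) + 2C_2e^(-3t), z(t) = 2C_1e^(-t) - C_2e^(-3t)

Coefficient matrix A = [[-9, -12], [4, 5]].
Characteristic polynomial det(A - λI) = λ^2 + 4λ + 3 = 0.
Eigenvalues λ = -1, -3.
For λ=-1: (A-λI) row 1 is [-8, -12], so an eigenvector is (-3, 2).
For λ=-3: (A-λI) row 1 is [-6, -12], so an eigenvector is (2, -1).
General solution: C_1e^(-t)(-3,2) + C_2e^(-3t)(2,-1).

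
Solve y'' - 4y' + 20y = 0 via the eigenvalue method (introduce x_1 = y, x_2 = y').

Let x_1 = y, x_2 = y'. Then x_1' = x_2 and x_2' = -20x_1 + 4x_2.
A = [[0,1],[-20,4]]; det(A-λI) = λ^2 - 4λ + 20.
Eigenvalues λ = 2 ± 4i.

y(t) = c_1e^(2t)cos(4t) + c_2e^(2t)sin(4t)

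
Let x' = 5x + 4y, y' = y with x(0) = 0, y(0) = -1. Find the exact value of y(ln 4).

-4

A = [[5,4],[0,1]]; eigenvalues λ = 5, 1.
Eigenvectors: (-1,0) for λ=5, (-1,1) for λ=1.
From the initial condition, c_1 = 1, c_2 = -1.
y(ln 4) = (1)(4^5)(0) + (-1)(4^1)(1) = -4.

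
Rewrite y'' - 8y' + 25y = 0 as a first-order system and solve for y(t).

Let x_1 = y, x_2 = y'. Then x_1' = x_2 and x_2' = -25x_1 + 8x_2.
A = [[0,1],[-25,8]]; det(A-λI) = λ^2 - 8λ + 25.
Eigenvalues λ = 4 ± 3i.

y(t) = c_1e^(4t)cos(3t) + c_2e^(4t)sin(3t)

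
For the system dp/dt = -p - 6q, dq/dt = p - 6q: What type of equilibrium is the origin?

stable node

A = [[-1,-6],[1,-6]]; det(A-λI) = λ^2 + 7λ + 12.
λ = -4, -3: both negative.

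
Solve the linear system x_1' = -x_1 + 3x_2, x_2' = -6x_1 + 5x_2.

x_1(t) = -c_1e^(2t)cos(3t) - c_2e^(2t)sin(3t), x_2(t) = c_1e^(2t)sin(3t) - c_1e^(2t)cos(3t) - c_2e^(2t)sin(3t) - c_2e^(2t)cos(3t)

Coefficient matrix A = [[-1, 3], [-6, 5]].
Characteristic polynomial det(A - λI) = λ^2 - 4λ + 13 = 0.
Eigenvalues λ = 2 ± 3i (complex conjugate pair).
For λ=2+3i: an eigenvector is (-1,-1) - i(0,1) = (-1, -1 - i).
A real fundamental pair from Re and Im of e^((2+3i)t)v: X_1 = e^(2t)(cos(3t)·(-1,-1) + sin(3t)·(0,1)), X_2 = e^(2t)(sin(3t)·(-1,-1) - cos(3t)·(0,1)).
General solution: c_1X_1 + c_2X_2.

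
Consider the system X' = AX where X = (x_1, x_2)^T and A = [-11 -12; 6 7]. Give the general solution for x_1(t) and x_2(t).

x_1(t) = K_1e^(t) - 2K_2e^(-5t), x_2(t) = -K_1e^(t) + K_2e^(-5t)

Coefficient matrix A = [[-11, -12], [6, 7]].
Characteristic polynomial det(A - λI) = λ^2 + 4λ - 5 = 0.
Eigenvalues λ = 1, -5.
For λ=1: (A-λI) row 1 is [-12, -12], so an eigenvector is (1, -1).
For λ=-5: (A-λI) row 1 is [-6, -12], so an eigenvector is (-2, 1).
General solution: K_1e^(t)(1,-1) + K_2e^(-5t)(-2,1).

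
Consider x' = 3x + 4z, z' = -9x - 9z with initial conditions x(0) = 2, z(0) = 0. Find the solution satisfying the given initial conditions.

x(t) = 12te^(-3t) + 2e^(-3t), z(t) = -18te^(-3t)

Coefficient matrix A = [[3, 4], [-9, -9]].
Characteristic polynomial det(A - λI) = λ^2 + 6λ + 9 = 0.
Single eigenvalue λ = -3 with algebraic multiplicity 2.
Eigenvector v = (2,-3); generalized eigenvector w with (A-λI)w=v is (-1,2).
General solution: e^(-3t)[C_1·v + C_2·(t·v + w)].
Applying x(0)=2, z(0)=0 gives C_1=4, C_2=6.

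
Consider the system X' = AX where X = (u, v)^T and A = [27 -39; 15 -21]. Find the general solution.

u(t) = -2K_1e^(3t)sin(3t) + 3K_1e^(3t)cos(3t) + 3K_2e^(3t)sin(3t) + 2K_2e^(3t)cos(3t), v(t) = -K_1e^(3t)sin(3t) + 2K_1e^(3t)cos(3t) + 2K_2e^(3t)sin(3t) + K_2e^(3t)cos(3t)

Coefficient matrix A = [[27, -39], [15, -21]].
Characteristic polynomial det(A - λI) = λ^2 - 6λ + 18 = 0.
Eigenvalues λ = 3 ± 3i (complex conjugate pair).
For λ=3+3i: an eigenvector is (3,2) - i(-2,-1) = (3 + 2i, 2 + i).
A real fundamental pair from Re and Im of e^((3+3i)t)v: X_1 = e^(3t)(cos(3t)·(3,2) + sin(3t)·(-2,-1)), X_2 = e^(3t)(sin(3t)·(3,2) - cos(3t)·(-2,-1)).
General solution: K_1X_1 + K_2X_2.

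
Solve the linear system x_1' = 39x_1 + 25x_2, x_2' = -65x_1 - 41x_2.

Coefficient matrix A = [[39, 25], [-65, -41]].
Characteristic polynomial det(A - λI) = λ^2 + 2λ + 26 = 0.
Eigenvalues λ = -1 ± 5i (complex conjugate pair).
For λ=-1+5i: an eigenvector is (-1,2) - i(2,-3) = (-1 - 2i, 2 + 3i).
A real fundamental pair from Re and Im of e^((-1+5i)t)v: X_1 = e^(-t)(cos(5t)·(-1,2) + sin(5t)·(2,-3)), X_2 = e^(-t)(sin(5t)·(-1,2) - cos(5t)·(2,-3)).
General solution: C_1X_1 + C_2X_2.

x_1(t) = 2C_1e^(-t)sin(5t) - C_1e^(-t)cos(5t) - C_2e^(-t)sin(5t) - 2C_2e^(-t)cos(5t), x_2(t) = -3C_1e^(-t)sin(5t) + 2C_1e^(-t)cos(5t) + 2C_2e^(-t)sin(5t) + 3C_2e^(-t)cos(5t)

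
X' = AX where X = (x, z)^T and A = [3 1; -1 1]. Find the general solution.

Coefficient matrix A = [[3, 1], [-1, 1]].
Characteristic polynomial det(A - λI) = λ^2 - 4λ + 4 = 0.
Single eigenvalue λ = 2 with algebraic multiplicity 2.
Eigenvector v = (1,-1); generalized eigenvector w with (A-λI)w=v is (3,-2).
General solution: e^(2t)[c_1·v + c_2·(t·v + w)].

x(t) = c_1e^(2t) + c_2te^(2t) + 3c_2e^(2t), z(t) = -c_1e^(2t) - c_2te^(2t) - 2c_2e^(2t)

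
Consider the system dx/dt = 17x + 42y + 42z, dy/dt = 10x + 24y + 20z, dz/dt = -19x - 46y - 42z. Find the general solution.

x(t) = 7C_1e^(-t) - 2C_3e^(-4t), y(t) = -2C_1e^(-t) + C_2e^(4t), z(t) = -C_1e^(-t) - C_2e^(4t) + C_3e^(-4t)

Coefficient matrix A = [[17, 42, 42], [10, 24, 20], [-19, -46, -42]].
det(A - λI) = 0 gives eigenvalues λ = -1, 4, -4.
For λ=-1: eigenvector (7,-2,-1).
For λ=4: eigenvector (0,1,-1).
For λ=-4: eigenvector (-2,0,1).
General solution: C_1e^(-t)(7,-2,-1) + C_2e^(4t)(0,1,-1) + C_3e^(-4t)(-2,0,1).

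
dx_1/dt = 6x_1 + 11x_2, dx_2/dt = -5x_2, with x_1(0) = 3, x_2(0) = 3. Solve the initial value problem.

x_1(t) = 6e^(6t) - 3e^(-5t), x_2(t) = 3e^(-5t)

Coefficient matrix A = [[6, 11], [0, -5]].
Characteristic polynomial det(A - λI) = λ^2 - λ - 30 = 0.
Eigenvalues λ = -5, 6.
For λ=-5: (A-λI) row 1 is [11, 11], so an eigenvector is (-1, 1).
For λ=6: (A-λI) row 1 is [0, 11], so an eigenvector is (1, 0).
General solution: K_1e^(-5t)(-1,1) + K_2e^(6t)(1,0).
Applying x_1(0)=3, x_2(0)=3 gives K_1=3, K_2=6.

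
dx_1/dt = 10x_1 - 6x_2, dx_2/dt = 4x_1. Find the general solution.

x_1(t) = -3C_1e^(6t) - C_2e^(4t), x_2(t) = -2C_1e^(6t) - C_2e^(4t)

Coefficient matrix A = [[10, -6], [4, 0]].
Characteristic polynomial det(A - λI) = λ^2 - 10λ + 24 = 0.
Eigenvalues λ = 6, 4.
For λ=6: (A-λI) row 1 is [4, -6], so an eigenvector is (-3, -2).
For λ=4: (A-λI) row 1 is [6, -6], so an eigenvector is (-1, -1).
General solution: C_1e^(6t)(-3,-2) + C_2e^(4t)(-1,-1).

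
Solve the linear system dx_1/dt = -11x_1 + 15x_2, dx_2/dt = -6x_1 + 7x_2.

Coefficient matrix A = [[-11, 15], [-6, 7]].
Characteristic polynomial det(A - λI) = λ^2 + 4λ + 13 = 0.
Eigenvalues λ = -2 ± 3i (complex conjugate pair).
For λ=-2+3i: an eigenvector is (2,1) - i(-1,-1) = (2 + i, 1 + i).
A real fundamental pair from Re and Im of e^((-2+3i)t)v: X_1 = e^(-2t)(cos(3t)·(2,1) + sin(3t)·(-1,-1)), X_2 = e^(-2t)(sin(3t)·(2,1) - cos(3t)·(-1,-1)).
General solution: C_1X_1 + C_2X_2.

x_1(t) = -C_1e^(-2t)sin(3t) + 2C_1e^(-2t)cos(3t) + 2C_2e^(-2t)sin(3t) + C_2e^(-2t)cos(3t), x_2(t) = -C_1e^(-2t)sin(3t) + C_1e^(-2t)cos(3t) + C_2e^(-2t)sin(3t) + C_2e^(-2t)cos(3t)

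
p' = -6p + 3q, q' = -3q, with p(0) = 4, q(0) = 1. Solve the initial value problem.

Coefficient matrix A = [[-6, 3], [0, -3]].
Characteristic polynomial det(A - λI) = λ^2 + 9λ + 18 = 0.
Eigenvalues λ = -6, -3.
For λ=-6: (A-λI) row 1 is [0, 3], so an eigenvector is (-1, 0).
For λ=-3: (A-λI) row 1 is [-3, 3], so an eigenvector is (1, 1).
General solution: C_1e^(-6t)(-1,0) + C_2e^(-3t)(1,1).
Applying p(0)=4, q(0)=1 gives C_1=-3, C_2=1.

p(t) = e^(-3t) + 3e^(-6t), q(t) = e^(-3t)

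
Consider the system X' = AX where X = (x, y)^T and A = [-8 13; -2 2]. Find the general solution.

Coefficient matrix A = [[-8, 13], [-2, 2]].
Characteristic polynomial det(A - λI) = λ^2 + 6λ + 10 = 0.
Eigenvalues λ = -3 ± i (complex conjugate pair).
For λ=-3+i: an eigenvector is (3,1) - i(-2,-1) = (3 + 2i, 1 + i).
A real fundamental pair from Re and Im of e^((-3+i)t)v: X_1 = e^(-3t)(cos(t)·(3,1) + sin(t)·(-2,-1)), X_2 = e^(-3t)(sin(t)·(3,1) - cos(t)·(-2,-1)).
General solution: C_1X_1 + C_2X_2.

x(t) = -2C_1e^(-3t)sin(t) + 3C_1e^(-3t)cos(t) + 3C_2e^(-3t)sin(t) + 2C_2e^(-3t)cos(t), y(t) = -C_1e^(-3t)sin(t) + C_1e^(-3t)cos(t) + C_2e^(-3t)sin(t) + C_2e^(-3t)cos(t)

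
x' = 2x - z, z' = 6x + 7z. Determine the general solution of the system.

x(t) = -c_1e^(4t) - c_2e^(5t), z(t) = 2c_1e^(4t) + 3c_2e^(5t)

Coefficient matrix A = [[2, -1], [6, 7]].
Characteristic polynomial det(A - λI) = λ^2 - 9λ + 20 = 0.
Eigenvalues λ = 4, 5.
For λ=4: (A-λI) row 1 is [-2, -1], so an eigenvector is (-1, 2).
For λ=5: (A-λI) row 1 is [-3, -1], so an eigenvector is (-1, 3).
General solution: c_1e^(4t)(-1,2) + c_2e^(5t)(-1,3).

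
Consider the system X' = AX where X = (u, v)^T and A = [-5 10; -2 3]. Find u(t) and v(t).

Coefficient matrix A = [[-5, 10], [-2, 3]].
Characteristic polynomial det(A - λI) = λ^2 + 2λ + 5 = 0.
Eigenvalues λ = -1 ± 2i (complex conjugate pair).
For λ=-1+2i: an eigenvector is (-1,0) - i(2,1) = (-1 - 2i, 0 - i).
A real fundamental pair from Re and Im of e^((-1+2i)t)v: X_1 = e^(-t)(cos(2t)·(-1,0) + sin(2t)·(2,1)), X_2 = e^(-t)(sin(2t)·(-1,0) - cos(2t)·(2,1)).
General solution: K_1X_1 + K_2X_2.

u(t) = 2K_1e^(-t)sin(2t) - K_1e^(-t)cos(2t) - K_2e^(-t)sin(2t) - 2K_2e^(-t)cos(2t), v(t) = K_1e^(-t)sin(2t) - K_2e^(-t)cos(2t)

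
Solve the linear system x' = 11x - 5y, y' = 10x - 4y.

x(t) = K_1e^(6t) + K_2e^(t), y(t) = K_1e^(6t) + 2K_2e^(t)

Coefficient matrix A = [[11, -5], [10, -4]].
Characteristic polynomial det(A - λI) = λ^2 - 7λ + 6 = 0.
Eigenvalues λ = 6, 1.
For λ=6: (A-λI) row 1 is [5, -5], so an eigenvector is (1, 1).
For λ=1: (A-λI) row 1 is [10, -5], so an eigenvector is (1, 2).
General solution: K_1e^(6t)(1,1) + K_2e^(t)(1,2).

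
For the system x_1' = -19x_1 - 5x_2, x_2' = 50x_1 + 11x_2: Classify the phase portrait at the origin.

stable spiral

A = [[-19,-5],[50,11]]; det(A-λI) = λ^2 + 8λ + 41.
λ = -4 ± 5i: negative real part.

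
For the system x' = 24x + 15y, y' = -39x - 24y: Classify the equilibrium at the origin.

A = [[24,15],[-39,-24]]; det(A-λI) = λ^2 + 9.
λ = 0 ± 3i: zero real part.

center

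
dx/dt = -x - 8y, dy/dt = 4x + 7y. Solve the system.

x(t) = K_1e^(3t)sin(4t) + K_1e^(3t)cos(4t) + K_2e^(3t)sin(4t) - K_2e^(3t)cos(4t), y(t) = -K_1e^(3t)cos(4t) - K_2e^(3t)sin(4t)

Coefficient matrix A = [[-1, -8], [4, 7]].
Characteristic polynomial det(A - λI) = λ^2 - 6λ + 25 = 0.
Eigenvalues λ = 3 ± 4i (complex conjugate pair).
For λ=3+4i: an eigenvector is (1,-1) - i(1,0) = (1 - i, -1).
A real fundamental pair from Re and Im of e^((3+4i)t)v: X_1 = e^(3t)(cos(4t)·(1,-1) + sin(4t)·(1,0)), X_2 = e^(3t)(sin(4t)·(1,-1) - cos(4t)·(1,0)).
General solution: K_1X_1 + K_2X_2.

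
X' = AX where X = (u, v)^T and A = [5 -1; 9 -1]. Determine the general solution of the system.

Coefficient matrix A = [[5, -1], [9, -1]].
Characteristic polynomial det(A - λI) = λ^2 - 4λ + 4 = 0.
Single eigenvalue λ = 2 with algebraic multiplicity 2.
Eigenvector v = (1,3); generalized eigenvector w with (A-λI)w=v is (0,-1).
General solution: e^(2t)[C_1·v + C_2·(t·v + w)].

u(t) = C_1e^(2t) + C_2te^(2t), v(t) = 3C_1e^(2t) + 3C_2te^(2t) - C_2e^(2t)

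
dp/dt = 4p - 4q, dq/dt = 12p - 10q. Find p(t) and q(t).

Coefficient matrix A = [[4, -4], [12, -10]].
Characteristic polynomial det(A - λI) = λ^2 + 6λ + 8 = 0.
Eigenvalues λ = -2, -4.
For λ=-2: (A-λI) row 1 is [6, -4], so an eigenvector is (-2, -3).
For λ=-4: (A-λI) row 1 is [8, -4], so an eigenvector is (1, 2).
General solution: K_1e^(-2t)(-2,-3) + K_2e^(-4t)(1,2).

p(t) = -2K_1e^(-2t) + K_2e^(-4t), q(t) = -3K_1e^(-2t) + 2K_2e^(-4t)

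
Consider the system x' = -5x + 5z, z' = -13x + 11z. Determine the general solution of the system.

Coefficient matrix A = [[-5, 5], [-13, 11]].
Characteristic polynomial det(A - λI) = λ^2 - 6λ + 10 = 0.
Eigenvalues λ = 3 ± i (complex conjugate pair).
For λ=3+i: an eigenvector is (2,3) - i(-1,-2) = (2 + i, 3 + 2i).
A real fundamental pair from Re and Im of e^((3+i)t)v: X_1 = e^(3t)(cos(t)·(2,3) + sin(t)·(-1,-2)), X_2 = e^(3t)(sin(t)·(2,3) - cos(t)·(-1,-2)).
General solution: C_1X_1 + C_2X_2.

x(t) = -C_1e^(3t)sin(t) + 2C_1e^(3t)cos(t) + 2C_2e^(3t)sin(t) + C_2e^(3t)cos(t), z(t) = -2C_1e^(3t)sin(t) + 3C_1e^(3t)cos(t) + 3C_2e^(3t)sin(t) + 2C_2e^(3t)cos(t)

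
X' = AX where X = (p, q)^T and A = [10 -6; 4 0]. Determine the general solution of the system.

Coefficient matrix A = [[10, -6], [4, 0]].
Characteristic polynomial det(A - λI) = λ^2 - 10λ + 24 = 0.
Eigenvalues λ = 4, 6.
For λ=4: (A-λI) row 1 is [6, -6], so an eigenvector is (-1, -1).
For λ=6: (A-λI) row 1 is [4, -6], so an eigenvector is (-3, -2).
General solution: K_1e^(4t)(-1,-1) + K_2e^(6t)(-3,-2).

p(t) = -K_1e^(4t) - 3K_2e^(6t), q(t) = -K_1e^(4t) - 2K_2e^(6t)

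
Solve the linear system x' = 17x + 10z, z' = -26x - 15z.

Coefficient matrix A = [[17, 10], [-26, -15]].
Characteristic polynomial det(A - λI) = λ^2 - 2λ + 5 = 0.
Eigenvalues λ = 1 ± 2i (complex conjugate pair).
For λ=1+2i: an eigenvector is (1,-2) - i(-2,3) = (1 + 2i, -2 - 3i).
A real fundamental pair from Re and Im of e^((1+2i)t)v: X_1 = e^(t)(cos(2t)·(1,-2) + sin(2t)·(-2,3)), X_2 = e^(t)(sin(2t)·(1,-2) - cos(2t)·(-2,3)).
General solution: c_1X_1 + c_2X_2.

x(t) = -2c_1e^(t)sin(2t) + c_1e^(t)cos(2t) + c_2e^(t)sin(2t) + 2c_2e^(t)cos(2t), z(t) = 3c_1e^(t)sin(2t) - 2c_1e^(t)cos(2t) - 2c_2e^(t)sin(2t) - 3c_2e^(t)cos(2t)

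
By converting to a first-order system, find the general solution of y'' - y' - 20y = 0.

y(t) = c_1e^(5t) + c_2e^(-4t)

Let x_1 = y, x_2 = y'. Then x_1' = x_2 and x_2' = 20x_1 + x_2.
A = [[0,1],[20,1]]; det(A-λI) = λ^2 - λ - 20.
Eigenvalues λ = 5, -4 with eigenvectors (1,5), (1,-4).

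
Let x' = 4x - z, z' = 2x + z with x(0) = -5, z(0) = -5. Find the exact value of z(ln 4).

-320

A = [[4,-1],[2,1]]; eigenvalues λ = 3, 2.
Eigenvectors: (-1,-1) for λ=3, (1,2) for λ=2.
From the initial condition, c_1 = 5, c_2 = 0.
z(ln 4) = (5)(4^3)(-1) + (0)(4^2)(2) = -320.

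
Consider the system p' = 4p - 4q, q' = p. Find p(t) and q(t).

Coefficient matrix A = [[4, -4], [1, 0]].
Characteristic polynomial det(A - λI) = λ^2 - 4λ + 4 = 0.
Single eigenvalue λ = 2 with algebraic multiplicity 2.
Eigenvector v = (-2,-1); generalized eigenvector w with (A-λI)w=v is (-3,-1).
General solution: e^(2t)[C_1·v + C_2·(t·v + w)].

p(t) = -2C_1e^(2t) - 2C_2te^(2t) - 3C_2e^(2t), q(t) = -C_1e^(2t) - C_2te^(2t) - C_2e^(2t)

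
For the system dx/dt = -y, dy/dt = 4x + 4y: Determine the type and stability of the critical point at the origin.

A = [[0,-1],[4,4]]; det(A-λI) = λ^2 - 4λ + 4.
repeated λ = 2 with a single eigenvector.

unstable improper node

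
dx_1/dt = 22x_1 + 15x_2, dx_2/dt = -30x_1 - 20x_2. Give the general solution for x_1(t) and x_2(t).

Coefficient matrix A = [[22, 15], [-30, -20]].
Characteristic polynomial det(A - λI) = λ^2 - 2λ + 10 = 0.
Eigenvalues λ = 1 ± 3i (complex conjugate pair).
For λ=1+3i: an eigenvector is (1,-1) - i(2,-3) = (1 - 2i, -1 + 3i).
A real fundamental pair from Re and Im of e^((1+3i)t)v: X_1 = e^(t)(cos(3t)·(1,-1) + sin(3t)·(2,-3)), X_2 = e^(t)(sin(3t)·(1,-1) - cos(3t)·(2,-3)).
General solution: K_1X_1 + K_2X_2.

x_1(t) = 2K_1e^(t)sin(3t) + K_1e^(t)cos(3t) + K_2e^(t)sin(3t) - 2K_2e^(t)cos(3t), x_2(t) = -3K_1e^(t)sin(3t) - K_1e^(t)cos(3t) - K_2e^(t)sin(3t) + 3K_2e^(t)cos(3t)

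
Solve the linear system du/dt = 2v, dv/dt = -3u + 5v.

u(t) = -K_1e^(2t) - 2K_2e^(3t), v(t) = -K_1e^(2t) - 3K_2e^(3t)

Coefficient matrix A = [[0, 2], [-3, 5]].
Characteristic polynomial det(A - λI) = λ^2 - 5λ + 6 = 0.
Eigenvalues λ = 2, 3.
For λ=2: (A-λI) row 1 is [-2, 2], so an eigenvector is (-1, -1).
For λ=3: (A-λI) row 1 is [-3, 2], so an eigenvector is (-2, -3).
General solution: K_1e^(2t)(-1,-1) + K_2e^(3t)(-2,-3).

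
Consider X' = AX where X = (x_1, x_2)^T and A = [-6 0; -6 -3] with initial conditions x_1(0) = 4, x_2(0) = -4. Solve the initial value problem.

x_1(t) = 4e^(-6t), x_2(t) = -12e^(-3t) + 8e^(-6t)

Coefficient matrix A = [[-6, 0], [-6, -3]].
Characteristic polynomial det(A - λI) = λ^2 + 9λ + 18 = 0.
Eigenvalues λ = -6, -3.
For λ=-6: (A-λI) row 2 is [-6, 3], so an eigenvector is (1, 2).
For λ=-3: (A-λI) row 1 is [-3, 0], so an eigenvector is (0, -1).
General solution: C_1e^(-6t)(1,2) + C_2e^(-3t)(0,-1).
Applying x_1(0)=4, x_2(0)=-4 gives C_1=4, C_2=12.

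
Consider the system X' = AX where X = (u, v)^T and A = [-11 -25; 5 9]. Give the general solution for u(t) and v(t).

u(t) = -2C_1e^(-t)sin(5t) + C_1e^(-t)cos(5t) + C_2e^(-t)sin(5t) + 2C_2e^(-t)cos(5t), v(t) = C_1e^(-t)sin(5t) - C_2e^(-t)cos(5t)

Coefficient matrix A = [[-11, -25], [5, 9]].
Characteristic polynomial det(A - λI) = λ^2 + 2λ + 26 = 0.
Eigenvalues λ = -1 ± 5i (complex conjugate pair).
For λ=-1+5i: an eigenvector is (1,0) - i(-2,1) = (1 + 2i, 0 - i).
A real fundamental pair from Re and Im of e^((-1+5i)t)v: X_1 = e^(-t)(cos(5t)·(1,0) + sin(5t)·(-2,1)), X_2 = e^(-t)(sin(5t)·(1,0) - cos(5t)·(-2,1)).
General solution: C_1X_1 + C_2X_2.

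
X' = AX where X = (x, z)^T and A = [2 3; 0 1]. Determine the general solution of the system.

x(t) = 3K_1e^(t) - K_2e^(2t), z(t) = -K_1e^(t)

Coefficient matrix A = [[2, 3], [0, 1]].
Characteristic polynomial det(A - λI) = λ^2 - 3λ + 2 = 0.
Eigenvalues λ = 1, 2.
For λ=1: (A-λI) row 1 is [1, 3], so an eigenvector is (3, -1).
For λ=2: (A-λI) row 1 is [0, 3], so an eigenvector is (-1, 0).
General solution: K_1e^(t)(3,-1) + K_2e^(2t)(-1,0).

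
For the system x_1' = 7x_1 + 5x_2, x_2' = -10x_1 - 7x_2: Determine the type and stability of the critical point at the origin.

center

A = [[7,5],[-10,-7]]; det(A-λI) = λ^2 + 1.
λ = 0 ± i: zero real part.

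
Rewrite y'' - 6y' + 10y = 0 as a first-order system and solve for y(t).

Let x_1 = y, x_2 = y'. Then x_1' = x_2 and x_2' = -10x_1 + 6x_2.
A = [[0,1],[-10,6]]; det(A-λI) = λ^2 - 6λ + 10.
Eigenvalues λ = 3 ± i.

y(t) = C_1e^(3t)cos(t) + C_2e^(3t)sin(t)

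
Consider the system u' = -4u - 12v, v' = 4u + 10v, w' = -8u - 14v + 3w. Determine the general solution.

u(t) = 2C_1e^(2t) - 3C_2e^(4t), v(t) = -C_1e^(2t) + 2C_2e^(4t), w(t) = 2C_1e^(2t) - 4C_2e^(4t) + C_3e^(3t)

Coefficient matrix A = [[-4, -12, 0], [4, 10, 0], [-8, -14, 3]].
det(A - λI) = 0 gives eigenvalues λ = 2, 4, 3.
For λ=2: eigenvector (2,-1,2).
For λ=4: eigenvector (-3,2,-4).
For λ=3: eigenvector (0,0,1).
General solution: C_1e^(2t)(2,-1,2) + C_2e^(4t)(-3,2,-4) + C_3e^(3t)(0,0,1).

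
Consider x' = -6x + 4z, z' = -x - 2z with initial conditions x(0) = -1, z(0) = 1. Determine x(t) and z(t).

x(t) = 6te^(-4t) - e^(-4t), z(t) = 3te^(-4t) + e^(-4t)

Coefficient matrix A = [[-6, 4], [-1, -2]].
Characteristic polynomial det(A - λI) = λ^2 + 8λ + 16 = 0.
Single eigenvalue λ = -4 with algebraic multiplicity 2.
Eigenvector v = (-2,-1); generalized eigenvector w with (A-λI)w=v is (-3,-2).
General solution: e^(-4t)[C_1·v + C_2·(t·v + w)].
Applying x(0)=-1, z(0)=1 gives C_1=5, C_2=-3.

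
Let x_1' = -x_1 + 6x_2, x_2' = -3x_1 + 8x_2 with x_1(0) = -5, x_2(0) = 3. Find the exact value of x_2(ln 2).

A = [[-1,6],[-3,8]]; eigenvalues λ = 5, 2.
Eigenvectors: (-1,-1) for λ=5, (2,1) for λ=2.
From the initial condition, c_1 = -11, c_2 = -8.
x_2(ln 2) = (-11)(2^5)(-1) + (-8)(2^2)(1) = 320.

320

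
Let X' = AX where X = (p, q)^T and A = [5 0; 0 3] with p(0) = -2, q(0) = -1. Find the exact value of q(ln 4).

-64

A = [[5,0],[0,3]]; eigenvalues λ = 3, 5.
Eigenvectors: (0,-1) for λ=3, (1,0) for λ=5.
From the initial condition, c_1 = 1, c_2 = -2.
q(ln 4) = (1)(4^3)(-1) + (-2)(4^5)(0) = -64.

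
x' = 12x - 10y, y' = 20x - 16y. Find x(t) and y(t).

Coefficient matrix A = [[12, -10], [20, -16]].
Characteristic polynomial det(A - λI) = λ^2 + 4λ + 8 = 0.
Eigenvalues λ = -2 ± 2i (complex conjugate pair).
For λ=-2+2i: an eigenvector is (1,1) - i(2,3) = (1 - 2i, 1 - 3i).
A real fundamental pair from Re and Im of e^((-2+2i)t)v: X_1 = e^(-2t)(cos(2t)·(1,1) + sin(2t)·(2,3)), X_2 = e^(-2t)(sin(2t)·(1,1) - cos(2t)·(2,3)).
General solution: C_1X_1 + C_2X_2.

x(t) = 2C_1e^(-2t)sin(2t) + C_1e^(-2t)cos(2t) + C_2e^(-2t)sin(2t) - 2C_2e^(-2t)cos(2t), y(t) = 3C_1e^(-2t)sin(2t) + C_1e^(-2t)cos(2t) + C_2e^(-2t)sin(2t) - 3C_2e^(-2t)cos(2t)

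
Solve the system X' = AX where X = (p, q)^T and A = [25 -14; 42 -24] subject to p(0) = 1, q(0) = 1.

p(t) = 2e^(4t) - e^(-3t), q(t) = 3e^(4t) - 2e^(-3t)

Coefficient matrix A = [[25, -14], [42, -24]].
Characteristic polynomial det(A - λI) = λ^2 - λ - 12 = 0.
Eigenvalues λ = -3, 4.
For λ=-3: (A-λI) row 1 is [28, -14], so an eigenvector is (1, 2).
For λ=4: (A-λI) row 1 is [21, -14], so an eigenvector is (-2, -3).
General solution: K_1e^(-3t)(1,2) + K_2e^(4t)(-2,-3).
Applying p(0)=1, q(0)=1 gives K_1=-1, K_2=-1.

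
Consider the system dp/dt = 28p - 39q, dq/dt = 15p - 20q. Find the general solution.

Coefficient matrix A = [[28, -39], [15, -20]].
Characteristic polynomial det(A - λI) = λ^2 - 8λ + 25 = 0.
Eigenvalues λ = 4 ± 3i (complex conjugate pair).
For λ=4+3i: an eigenvector is (-3,-2) - i(2,1) = (-3 - 2i, -2 - i).
A real fundamental pair from Re and Im of e^((4+3i)t)v: X_1 = e^(4t)(cos(3t)·(-3,-2) + sin(3t)·(2,1)), X_2 = e^(4t)(sin(3t)·(-3,-2) - cos(3t)·(2,1)).
General solution: K_1X_1 + K_2X_2.

p(t) = 2K_1e^(4t)sin(3t) - 3K_1e^(4t)cos(3t) - 3K_2e^(4t)sin(3t) - 2K_2e^(4t)cos(3t), q(t) = K_1e^(4t)sin(3t) - 2K_1e^(4t)cos(3t) - 2K_2e^(4t)sin(3t) - K_2e^(4t)cos(3t)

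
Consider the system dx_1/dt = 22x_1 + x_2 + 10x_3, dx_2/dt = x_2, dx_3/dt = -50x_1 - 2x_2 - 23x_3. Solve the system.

Coefficient matrix A = [[22, 1, 10], [0, 1, 0], [-50, -2, -23]].
det(A - λI) = 0 gives eigenvalues λ = -3, 1, 2.
For λ=-3: eigenvector (-2,0,5).
For λ=1: eigenvector (-1,1,2).
For λ=2: eigenvector (1,0,-2).
General solution: c_1e^(-3t)(-2,0,5) + c_2e^(t)(-1,1,2) + c_3e^(2t)(1,0,-2).

x_1(t) = -2c_1e^(-3t) - c_2e^(t) + c_3e^(2t), x_2(t) = c_2e^(t), x_3(t) = 5c_1e^(-3t) + 2c_2e^(t) - 2c_3e^(2t)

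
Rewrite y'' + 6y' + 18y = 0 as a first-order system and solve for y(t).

Let x_1 = y, x_2 = y'. Then x_1' = x_2 and x_2' = -18x_1 - 6x_2.
A = [[0,1],[-18,-6]]; det(A-λI) = λ^2 + 6λ + 18.
Eigenvalues λ = -3 ± 3i.

y(t) = c_1e^(-3t)cos(3t) + c_2e^(-3t)sin(3t)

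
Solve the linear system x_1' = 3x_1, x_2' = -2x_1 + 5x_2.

Coefficient matrix A = [[3, 0], [-2, 5]].
Characteristic polynomial det(A - λI) = λ^2 - 8λ + 15 = 0.
Eigenvalues λ = 5, 3.
For λ=5: (A-λI) row 1 is [-2, 0], so an eigenvector is (0, 1).
For λ=3: (A-λI) row 2 is [-2, 2], so an eigenvector is (-1, -1).
General solution: K_1e^(5t)(0,1) + K_2e^(3t)(-1,-1).

x_1(t) = -K_2e^(3t), x_2(t) = K_1e^(5t) - K_2e^(3t)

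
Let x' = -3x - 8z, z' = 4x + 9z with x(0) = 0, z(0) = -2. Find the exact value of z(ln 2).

A = [[-3,-8],[4,9]]; eigenvalues λ = 5, 1.
Eigenvectors: (1,-1) for λ=5, (2,-1) for λ=1.
From the initial condition, c_1 = 4, c_2 = -2.
z(ln 2) = (4)(2^5)(-1) + (-2)(2^1)(-1) = -124.

-124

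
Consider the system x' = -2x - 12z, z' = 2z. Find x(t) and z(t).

Coefficient matrix A = [[-2, -12], [0, 2]].
Characteristic polynomial det(A - λI) = λ^2 - 4 = 0.
Eigenvalues λ = 2, -2.
For λ=2: (A-λI) row 1 is [-4, -12], so an eigenvector is (3, -1).
For λ=-2: (A-λI) row 1 is [0, -12], so an eigenvector is (-1, 0).
General solution: C_1e^(2t)(3,-1) + C_2e^(-2t)(-1,0).

x(t) = 3C_1e^(2t) - C_2e^(-2t), z(t) = -C_1e^(2t)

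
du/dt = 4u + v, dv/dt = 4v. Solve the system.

u(t) = -C_1e^(4t) - C_2te^(4t) + 3C_2e^(4t), v(t) = -C_2e^(4t)

Coefficient matrix A = [[4, 1], [0, 4]].
Characteristic polynomial det(A - λI) = λ^2 - 8λ + 16 = 0.
Single eigenvalue λ = 4 with algebraic multiplicity 2.
Eigenvector v = (-1,0); generalized eigenvector w with (A-λI)w=v is (3,-1).
General solution: e^(4t)[C_1·v + C_2·(t·v + w)].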